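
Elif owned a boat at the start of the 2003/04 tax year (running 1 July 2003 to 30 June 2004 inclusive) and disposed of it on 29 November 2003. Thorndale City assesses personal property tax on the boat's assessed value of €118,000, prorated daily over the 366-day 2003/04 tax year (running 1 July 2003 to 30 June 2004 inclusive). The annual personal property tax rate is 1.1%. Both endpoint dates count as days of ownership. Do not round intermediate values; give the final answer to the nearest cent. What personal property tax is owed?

Days held (1 July – 29 November 2003): 152 out of 366
Tax = €118,000 × 1.1% × 152/366 = €539.0601

€539.06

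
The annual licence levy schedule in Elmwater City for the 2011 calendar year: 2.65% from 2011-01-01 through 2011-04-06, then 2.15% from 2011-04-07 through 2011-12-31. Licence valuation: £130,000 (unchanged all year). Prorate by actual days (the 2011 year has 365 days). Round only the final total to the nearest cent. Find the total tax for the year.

£2,965.96

2011-01-01 to 2011-04-06: 96 days at 2.65% → £130,000 × 2.65% × 96/365 = £906.0822
2011-04-07 to 2011-12-31: 269 days at 2.15% → £130,000 × 2.15% × 269/365 = £2,059.8767
Total = £2,965.9589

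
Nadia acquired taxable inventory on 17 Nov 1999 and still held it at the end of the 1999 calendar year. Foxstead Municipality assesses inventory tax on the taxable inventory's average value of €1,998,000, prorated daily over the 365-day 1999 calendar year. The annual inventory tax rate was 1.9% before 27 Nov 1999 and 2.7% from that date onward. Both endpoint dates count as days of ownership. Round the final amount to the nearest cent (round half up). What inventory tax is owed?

17 Nov – 26 Nov 1999: 10 days at 1.9% → €1,998,000 × 1.9% × 10/365 = €1,040.0548
27 Nov – 31 Dec 1999: 35 days at 2.7% → €1,998,000 × 2.7% × 35/365 = €5,172.9041
Total = €6,212.9589

€6,212.96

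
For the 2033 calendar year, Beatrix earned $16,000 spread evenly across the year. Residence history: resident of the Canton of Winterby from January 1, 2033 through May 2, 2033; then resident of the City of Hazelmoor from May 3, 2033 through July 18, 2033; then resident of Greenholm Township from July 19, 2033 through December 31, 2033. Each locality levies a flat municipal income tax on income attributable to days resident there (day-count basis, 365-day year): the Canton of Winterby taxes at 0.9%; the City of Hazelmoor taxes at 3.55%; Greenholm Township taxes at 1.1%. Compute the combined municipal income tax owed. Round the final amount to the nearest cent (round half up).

$248.00

The Canton of Winterby, January 1 – May 2, 2033: 122 days → $16,000 × 0.9% × 122/365 = $48.1315
The City of Hazelmoor, May 3 – July 18, 2033: 77 days → $16,000 × 3.55% × 77/365 = $119.8247
Greenholm Township, July 19 – December 31, 2033: 166 days → $16,000 × 1.1% × 166/365 = $80.0438
Total = $248.0000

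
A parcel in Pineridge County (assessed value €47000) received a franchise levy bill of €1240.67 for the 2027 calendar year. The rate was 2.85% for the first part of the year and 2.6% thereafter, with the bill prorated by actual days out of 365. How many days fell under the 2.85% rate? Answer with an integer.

Let d = days at the first rate; then 365 − d days at the second rate.
€47000 × [2.85%·d + 2.6%·(365−d)] / 365 = €1240.67
Solving gives d = 58, so the new rate took effect on 28 Feb 2027.

58 days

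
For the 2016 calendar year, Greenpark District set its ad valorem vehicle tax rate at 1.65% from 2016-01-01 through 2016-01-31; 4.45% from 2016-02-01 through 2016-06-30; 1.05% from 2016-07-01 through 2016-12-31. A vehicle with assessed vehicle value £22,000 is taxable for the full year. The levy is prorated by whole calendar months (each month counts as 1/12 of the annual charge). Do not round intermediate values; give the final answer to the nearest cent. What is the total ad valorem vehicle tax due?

£553.67

2016-01-01 to 2016-01-31: 1 month at 1.65% → £22,000 × 1.65% × 1/12 = £30.2500
2016-02-01 to 2016-06-30: 5 months at 4.45% → £22,000 × 4.45% × 5/12 = £407.9167
2016-07-01 to 2016-12-31: 6 months at 1.05% → £22,000 × 1.05% × 6/12 = £115.5000
Total = £553.6667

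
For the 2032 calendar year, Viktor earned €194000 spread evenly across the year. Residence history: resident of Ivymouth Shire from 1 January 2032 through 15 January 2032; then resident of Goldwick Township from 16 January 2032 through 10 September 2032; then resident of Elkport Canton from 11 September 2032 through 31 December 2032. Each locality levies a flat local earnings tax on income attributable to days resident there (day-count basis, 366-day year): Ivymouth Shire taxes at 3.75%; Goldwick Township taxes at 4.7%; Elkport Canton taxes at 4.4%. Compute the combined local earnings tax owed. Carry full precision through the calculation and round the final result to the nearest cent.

€8864.37

Ivymouth Shire, 1 January – 15 January 2032: 15 days → €194000 × 3.75% × 15/366 = €298.1557
Goldwick Township, 16 January – 10 September 2032: 239 days → €194000 × 4.7% × 239/366 = €5954.1038
Elkport Canton, 11 September – 31 December 2032: 112 days → €194000 × 4.4% × 112/366 = €2612.1093
Total = €8864.3689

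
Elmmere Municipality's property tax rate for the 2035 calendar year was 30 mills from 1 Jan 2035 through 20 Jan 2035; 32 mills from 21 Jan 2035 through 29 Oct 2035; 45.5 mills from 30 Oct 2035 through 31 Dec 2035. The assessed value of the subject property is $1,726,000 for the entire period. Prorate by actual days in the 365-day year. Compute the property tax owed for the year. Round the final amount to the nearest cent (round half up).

1 Jan – 20 Jan 2035: 20 days at 30 mills → $1,726,000 × 3% × 20/365 = $2,837.2603
21 Jan – 29 Oct 2035: 282 days at 32 mills → $1,726,000 × 3.2% × 282/365 = $42,672.3945
30 Oct – 31 Dec 2035: 63 days at 45.5 mills → $1,726,000 × 4.55% × 63/365 = $13,555.0110
Total = $59,064.6658

$59,064.67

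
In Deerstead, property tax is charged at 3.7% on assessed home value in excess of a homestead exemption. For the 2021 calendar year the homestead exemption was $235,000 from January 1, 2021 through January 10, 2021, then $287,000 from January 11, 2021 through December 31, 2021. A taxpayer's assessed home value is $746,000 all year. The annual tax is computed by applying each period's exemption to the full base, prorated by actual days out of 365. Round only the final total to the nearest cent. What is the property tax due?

$17,035.71

January 1 – January 10, 2021: 10 days, exemption $235,000 → ($746,000 − $235,000) × 3.7% × 10/365 = $518.0000
January 11 – December 31, 2021: 355 days, exemption $287,000 → ($746,000 − $287,000) × 3.7% × 355/365 = $16,517.7123
Total = $17,035.7123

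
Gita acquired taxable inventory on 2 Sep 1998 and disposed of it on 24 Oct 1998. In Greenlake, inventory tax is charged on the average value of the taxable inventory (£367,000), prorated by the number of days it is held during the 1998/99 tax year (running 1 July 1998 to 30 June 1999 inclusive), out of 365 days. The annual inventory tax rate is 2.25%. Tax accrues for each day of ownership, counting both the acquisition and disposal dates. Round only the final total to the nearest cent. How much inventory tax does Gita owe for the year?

Days held (2 Sep – 24 Oct 1998): 53 out of 365
Tax = £367,000 × 2.25% × 53/365 = £1,199.0342

£1,199.03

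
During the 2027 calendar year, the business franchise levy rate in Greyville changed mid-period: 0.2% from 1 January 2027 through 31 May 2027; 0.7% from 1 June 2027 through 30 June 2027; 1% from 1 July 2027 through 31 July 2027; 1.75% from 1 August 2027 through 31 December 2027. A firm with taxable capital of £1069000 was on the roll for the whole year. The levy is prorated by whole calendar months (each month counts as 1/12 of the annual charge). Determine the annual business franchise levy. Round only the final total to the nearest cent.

1 January – 31 May 2027: 5 months at 0.2% → £1069000 × 0.2% × 5/12 = £890.8333
1 June – 30 June 2027: 1 month at 0.7% → £1069000 × 0.7% × 1/12 = £623.5833
1 July – 31 July 2027: 1 month at 1% → £1069000 × 1% × 1/12 = £890.8333
1 August – 31 December 2027: 5 months at 1.75% → £1069000 × 1.75% × 5/12 = £7794.7917
Total = £10200.0417

£10200.04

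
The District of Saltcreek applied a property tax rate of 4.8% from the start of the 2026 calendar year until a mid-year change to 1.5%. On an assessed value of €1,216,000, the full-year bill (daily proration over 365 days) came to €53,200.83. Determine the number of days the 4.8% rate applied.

318 days

Let d = days at the first rate; then 365 − d days at the second rate.
€1,216,000 × [4.8%·d + 1.5%·(365−d)] / 365 = €53,200.83
Solving gives d = 318, so the new rate took effect on November 15, 2026.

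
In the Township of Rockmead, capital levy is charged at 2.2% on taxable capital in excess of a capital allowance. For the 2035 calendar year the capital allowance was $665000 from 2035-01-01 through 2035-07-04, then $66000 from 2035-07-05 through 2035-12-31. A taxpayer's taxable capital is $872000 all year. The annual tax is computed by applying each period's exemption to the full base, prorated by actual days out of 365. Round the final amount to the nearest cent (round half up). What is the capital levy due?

$11052.74

2035-01-01 to 2035-07-04: 185 days, exemption $665000 → ($872000 − $665000) × 2.2% × 185/365 = $2308.1918
2035-07-05 to 2035-12-31: 180 days, exemption $66000 → ($872000 − $66000) × 2.2% × 180/365 = $8744.5479
Total = $11052.7397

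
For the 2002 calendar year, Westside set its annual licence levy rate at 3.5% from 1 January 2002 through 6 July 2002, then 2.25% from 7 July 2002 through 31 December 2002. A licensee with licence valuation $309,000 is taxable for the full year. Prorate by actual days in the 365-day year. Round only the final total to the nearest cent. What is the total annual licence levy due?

1 January – 6 July 2002: 187 days at 3.5% → $309,000 × 3.5% × 187/365 = $5,540.8356
7 July – 31 December 2002: 178 days at 2.25% → $309,000 × 2.25% × 178/365 = $3,390.5342
Total = $8,931.3699

$8,931.37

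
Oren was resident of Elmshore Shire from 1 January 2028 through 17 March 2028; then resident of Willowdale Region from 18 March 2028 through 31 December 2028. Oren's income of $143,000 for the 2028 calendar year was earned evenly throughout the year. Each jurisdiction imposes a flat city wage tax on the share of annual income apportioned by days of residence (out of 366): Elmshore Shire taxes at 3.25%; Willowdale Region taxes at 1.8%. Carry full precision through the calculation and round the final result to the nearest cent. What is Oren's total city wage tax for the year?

$3,010.23

Elmshore Shire, 1 January – 17 March 2028: 77 days → $143,000 × 3.25% × 77/366 = $977.7527
Willowdale Region, 18 March – 31 December 2028: 289 days → $143,000 × 1.8% × 289/366 = $2,032.4754
Total = $3,010.2281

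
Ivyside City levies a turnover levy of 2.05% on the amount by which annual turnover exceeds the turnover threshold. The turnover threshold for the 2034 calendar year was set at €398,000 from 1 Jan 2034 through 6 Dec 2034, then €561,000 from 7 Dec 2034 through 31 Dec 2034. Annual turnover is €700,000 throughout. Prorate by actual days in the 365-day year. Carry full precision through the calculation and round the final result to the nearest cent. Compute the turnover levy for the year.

€5,962.13

1 Jan – 6 Dec 2034: 340 days, exemption €398,000 → (€700,000 − €398,000) × 2.05% × 340/365 = €5,766.9589
7 Dec – 31 Dec 2034: 25 days, exemption €561,000 → (€700,000 − €561,000) × 2.05% × 25/365 = €195.1712
Total = €5,962.1301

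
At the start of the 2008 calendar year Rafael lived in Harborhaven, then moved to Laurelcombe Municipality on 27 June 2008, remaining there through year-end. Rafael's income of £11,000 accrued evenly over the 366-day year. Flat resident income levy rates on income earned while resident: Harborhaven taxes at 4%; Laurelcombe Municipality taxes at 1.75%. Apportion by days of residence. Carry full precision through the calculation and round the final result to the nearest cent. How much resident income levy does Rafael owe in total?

Harborhaven, 1 January – 26 June 2008: 178 days → £11,000 × 4% × 178/366 = £213.9891
Laurelcombe Municipality, 27 June – 31 December 2008: 188 days → £11,000 × 1.75% × 188/366 = £98.8798
Total = £312.8689

£312.87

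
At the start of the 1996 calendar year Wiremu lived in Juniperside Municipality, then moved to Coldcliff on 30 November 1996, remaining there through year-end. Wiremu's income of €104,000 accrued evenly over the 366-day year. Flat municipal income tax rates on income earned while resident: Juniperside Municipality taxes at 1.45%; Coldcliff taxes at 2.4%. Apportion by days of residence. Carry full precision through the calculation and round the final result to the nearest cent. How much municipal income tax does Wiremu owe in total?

Juniperside Municipality, 1 January – 29 November 1996: 334 days → €104,000 × 1.45% × 334/366 = €1,376.1530
Coldcliff, 30 November – 31 December 1996: 32 days → €104,000 × 2.4% × 32/366 = €218.2295
Total = €1,594.3825

€1,594.38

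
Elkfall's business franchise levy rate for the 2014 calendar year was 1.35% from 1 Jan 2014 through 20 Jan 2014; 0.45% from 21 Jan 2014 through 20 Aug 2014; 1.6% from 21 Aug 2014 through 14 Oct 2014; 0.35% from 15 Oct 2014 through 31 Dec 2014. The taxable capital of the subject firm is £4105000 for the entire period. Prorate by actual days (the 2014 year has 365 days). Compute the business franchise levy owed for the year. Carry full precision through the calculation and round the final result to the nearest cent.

1 Jan – 20 Jan 2014: 20 days at 1.35% → £4105000 × 1.35% × 20/365 = £3036.5753
21 Jan – 20 Aug 2014: 212 days at 0.45% → £4105000 × 0.45% × 212/365 = £10729.2329
21 Aug – 14 Oct 2014: 55 days at 1.6% → £4105000 × 1.6% × 55/365 = £9896.9863
15 Oct – 31 Dec 2014: 78 days at 0.35% → £4105000 × 0.35% × 78/365 = £3070.3151
Total = £26733.1096

£26733.11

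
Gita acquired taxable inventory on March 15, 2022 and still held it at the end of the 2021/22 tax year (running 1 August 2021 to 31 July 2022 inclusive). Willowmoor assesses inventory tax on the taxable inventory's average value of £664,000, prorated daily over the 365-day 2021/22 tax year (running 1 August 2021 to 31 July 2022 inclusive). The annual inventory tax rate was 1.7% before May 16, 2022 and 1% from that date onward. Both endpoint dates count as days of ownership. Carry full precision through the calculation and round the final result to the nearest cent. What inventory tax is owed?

£3,318.18

March 15 – May 15, 2022: 62 days at 1.7% → £664,000 × 1.7% × 62/365 = £1,917.4137
May 16 – July 31, 2022: 77 days at 1% → £664,000 × 1% × 77/365 = £1,400.7671
Total = £3,318.1808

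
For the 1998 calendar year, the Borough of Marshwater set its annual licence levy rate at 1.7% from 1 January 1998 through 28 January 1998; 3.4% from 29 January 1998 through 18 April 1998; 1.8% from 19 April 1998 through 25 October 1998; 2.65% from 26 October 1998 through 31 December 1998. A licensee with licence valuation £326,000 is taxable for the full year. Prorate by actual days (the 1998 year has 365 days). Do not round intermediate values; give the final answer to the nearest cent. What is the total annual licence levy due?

£7,494.87

1 January – 28 January 1998: 28 days at 1.7% → £326,000 × 1.7% × 28/365 = £425.1397
29 January – 18 April 1998: 80 days at 3.4% → £326,000 × 3.4% × 80/365 = £2,429.3699
19 April – 25 October 1998: 190 days at 1.8% → £326,000 × 1.8% × 190/365 = £3,054.5753
26 October – 31 December 1998: 67 days at 2.65% → £326,000 × 2.65% × 67/365 = £1,585.7890
Total = £7,494.8740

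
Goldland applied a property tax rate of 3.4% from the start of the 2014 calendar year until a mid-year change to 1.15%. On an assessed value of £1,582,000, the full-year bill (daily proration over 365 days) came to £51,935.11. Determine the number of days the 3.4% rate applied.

Let d = days at the first rate; then 365 − d days at the second rate.
£1,582,000 × [3.4%·d + 1.15%·(365−d)] / 365 = £51,935.11
Solving gives d = 346, so the new rate took effect on 13 December 2014.

346 days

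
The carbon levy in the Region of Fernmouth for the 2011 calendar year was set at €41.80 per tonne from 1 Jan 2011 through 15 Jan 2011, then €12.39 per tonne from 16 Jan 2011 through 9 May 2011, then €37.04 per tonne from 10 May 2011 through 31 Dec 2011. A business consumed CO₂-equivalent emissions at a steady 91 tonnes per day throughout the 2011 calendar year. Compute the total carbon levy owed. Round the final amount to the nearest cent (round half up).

€981,061.90

1 Jan – 15 Jan 2011: 15 days × 91 tonnes/day = 1,365 tonnes at €41.80/tonne → €57,057.00
16 Jan – 9 May 2011: 114 days × 91 tonnes/day = 10,374 tonnes at €12.39/tonne → €128,533.86
10 May – 31 Dec 2011: 236 days × 91 tonnes/day = 21,476 tonnes at €37.04/tonne → €795,471.04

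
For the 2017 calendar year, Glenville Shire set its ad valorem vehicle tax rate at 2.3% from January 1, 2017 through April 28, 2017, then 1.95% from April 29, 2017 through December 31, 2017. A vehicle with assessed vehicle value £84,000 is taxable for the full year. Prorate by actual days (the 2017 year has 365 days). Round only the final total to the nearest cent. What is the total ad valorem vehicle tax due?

£1,733.05

January 1 – April 28, 2017: 118 days at 2.3% → £84,000 × 2.3% × 118/365 = £624.5918
April 29 – December 31, 2017: 247 days at 1.95% → £84,000 × 1.95% × 247/365 = £1,108.4548
Total = £1,733.0466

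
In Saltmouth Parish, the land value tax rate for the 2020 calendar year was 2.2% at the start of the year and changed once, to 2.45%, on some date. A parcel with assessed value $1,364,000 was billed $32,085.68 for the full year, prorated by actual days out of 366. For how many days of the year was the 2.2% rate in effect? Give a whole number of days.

143 days

Let d = days at the first rate; then 366 − d days at the second rate.
$1,364,000 × [2.2%·d + 2.45%·(366−d)] / 366 = $32,085.68
Solving gives d = 143, so the new rate took effect on 23 May 2020.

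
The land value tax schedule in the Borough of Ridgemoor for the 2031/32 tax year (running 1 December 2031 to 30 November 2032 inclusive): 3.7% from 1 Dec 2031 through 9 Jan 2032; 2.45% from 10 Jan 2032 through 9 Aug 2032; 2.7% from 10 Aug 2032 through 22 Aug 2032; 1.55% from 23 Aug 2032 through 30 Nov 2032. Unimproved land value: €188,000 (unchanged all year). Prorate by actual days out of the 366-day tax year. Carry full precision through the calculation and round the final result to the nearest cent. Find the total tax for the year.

1 Dec 2031 – 9 Jan 2032: 40 days at 3.7% → €188,000 × 3.7% × 40/366 = €760.2186
10 Jan – 9 Aug 2032: 213 days at 2.45% → €188,000 × 2.45% × 213/366 = €2,680.5410
10 Aug – 22 Aug 2032: 13 days at 2.7% → €188,000 × 2.7% × 13/366 = €180.2951
23 Aug – 30 Nov 2032: 100 days at 1.55% → €188,000 × 1.55% × 100/366 = €796.1749
Total = €4,417.2295

€4,417.23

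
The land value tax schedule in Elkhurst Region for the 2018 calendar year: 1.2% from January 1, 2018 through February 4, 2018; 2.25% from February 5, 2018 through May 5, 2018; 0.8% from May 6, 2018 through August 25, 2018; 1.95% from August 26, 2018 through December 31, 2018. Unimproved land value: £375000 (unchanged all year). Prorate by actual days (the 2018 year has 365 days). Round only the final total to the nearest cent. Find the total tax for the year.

£5996.92

January 1 – February 4, 2018: 35 days at 1.2% → £375000 × 1.2% × 35/365 = £431.5068
February 5 – May 5, 2018: 90 days at 2.25% → £375000 × 2.25% × 90/365 = £2080.4795
May 6 – August 25, 2018: 112 days at 0.8% → £375000 × 0.8% × 112/365 = £920.5479
August 26 – December 31, 2018: 128 days at 1.95% → £375000 × 1.95% × 128/365 = £2564.3836
Total = £5996.9178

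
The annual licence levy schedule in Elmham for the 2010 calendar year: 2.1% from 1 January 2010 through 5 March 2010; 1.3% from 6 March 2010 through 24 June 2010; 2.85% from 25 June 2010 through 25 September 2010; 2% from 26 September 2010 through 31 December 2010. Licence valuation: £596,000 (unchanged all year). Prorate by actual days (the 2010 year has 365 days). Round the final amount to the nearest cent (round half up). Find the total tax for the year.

1 January – 5 March 2010: 64 days at 2.1% → £596,000 × 2.1% × 64/365 = £2,194.5863
6 March – 24 June 2010: 111 days at 1.3% → £596,000 × 1.3% × 111/365 = £2,356.2411
25 June – 25 September 2010: 93 days at 2.85% → £596,000 × 2.85% × 93/365 = £4,327.9397
26 September – 31 December 2010: 97 days at 2% → £596,000 × 2% × 97/365 = £3,167.7808
Total = £12,046.5479

£12,046.55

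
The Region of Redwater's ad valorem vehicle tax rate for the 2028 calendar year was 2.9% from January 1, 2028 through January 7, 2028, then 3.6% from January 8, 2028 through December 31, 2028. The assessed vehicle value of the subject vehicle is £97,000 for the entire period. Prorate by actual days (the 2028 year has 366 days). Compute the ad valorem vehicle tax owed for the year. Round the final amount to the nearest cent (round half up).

£3,479.01

January 1 – January 7, 2028: 7 days at 2.9% → £97,000 × 2.9% × 7/366 = £53.8005
January 8 – December 31, 2028: 359 days at 3.6% → £97,000 × 3.6% × 359/366 = £3,425.2131
Total = £3,479.0137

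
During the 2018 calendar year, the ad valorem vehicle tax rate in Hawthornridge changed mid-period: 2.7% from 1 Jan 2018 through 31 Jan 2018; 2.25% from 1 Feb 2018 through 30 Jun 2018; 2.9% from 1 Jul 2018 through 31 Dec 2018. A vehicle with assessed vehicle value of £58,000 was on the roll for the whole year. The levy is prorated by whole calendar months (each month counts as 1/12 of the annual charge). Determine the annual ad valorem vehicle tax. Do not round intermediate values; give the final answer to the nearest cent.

1 Jan – 31 Jan 2018: 1 month at 2.7% → £58,000 × 2.7% × 1/12 = £130.5000
1 Feb – 30 Jun 2018: 5 months at 2.25% → £58,000 × 2.25% × 5/12 = £543.7500
1 Jul – 31 Dec 2018: 6 months at 2.9% → £58,000 × 2.9% × 6/12 = £841.0000
Total = £1,515.2500

£1,515.25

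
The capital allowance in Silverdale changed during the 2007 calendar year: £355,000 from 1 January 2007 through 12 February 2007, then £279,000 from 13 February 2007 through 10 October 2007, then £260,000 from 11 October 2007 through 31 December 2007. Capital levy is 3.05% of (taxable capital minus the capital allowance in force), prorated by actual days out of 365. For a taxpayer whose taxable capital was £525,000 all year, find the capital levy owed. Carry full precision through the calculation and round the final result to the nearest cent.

1 January – 12 February 2007: 43 days, exemption £355,000 → (£525,000 − £355,000) × 3.05% × 43/365 = £610.8356
13 February – 10 October 2007: 240 days, exemption £279,000 → (£525,000 − £279,000) × 3.05% × 240/365 = £4,933.4795
11 October – 31 December 2007: 82 days, exemption £260,000 → (£525,000 − £260,000) × 3.05% × 82/365 = £1,815.7945
Total = £7,360.1096

£7,360.11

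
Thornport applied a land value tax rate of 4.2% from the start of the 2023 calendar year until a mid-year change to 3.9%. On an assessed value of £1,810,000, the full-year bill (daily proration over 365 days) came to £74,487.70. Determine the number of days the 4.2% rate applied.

262 days

Let d = days at the first rate; then 365 − d days at the second rate.
£1,810,000 × [4.2%·d + 3.9%·(365−d)] / 365 = £74,487.70
Solving gives d = 262, so the new rate took effect on 20 Sep 2023.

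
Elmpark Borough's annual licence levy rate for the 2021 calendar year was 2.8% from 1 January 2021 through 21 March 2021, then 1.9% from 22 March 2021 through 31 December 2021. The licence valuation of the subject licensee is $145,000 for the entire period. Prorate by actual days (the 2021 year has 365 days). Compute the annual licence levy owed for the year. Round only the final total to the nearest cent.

1 January – 21 March 2021: 80 days at 2.8% → $145,000 × 2.8% × 80/365 = $889.8630
22 March – 31 December 2021: 285 days at 1.9% → $145,000 × 1.9% × 285/365 = $2,151.1644
Total = $3,041.0274

$3,041.03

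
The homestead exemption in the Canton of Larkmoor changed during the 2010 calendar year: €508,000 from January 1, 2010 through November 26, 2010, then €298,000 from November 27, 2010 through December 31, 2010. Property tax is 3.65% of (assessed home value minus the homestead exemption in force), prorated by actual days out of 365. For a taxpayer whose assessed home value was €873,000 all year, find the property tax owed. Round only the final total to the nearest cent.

€14,057.50

January 1 – November 26, 2010: 330 days, exemption €508,000 → (€873,000 − €508,000) × 3.65% × 330/365 = €12,045.0000
November 27 – December 31, 2010: 35 days, exemption €298,000 → (€873,000 − €298,000) × 3.65% × 35/365 = €2,012.5000
Total = €14,057.5000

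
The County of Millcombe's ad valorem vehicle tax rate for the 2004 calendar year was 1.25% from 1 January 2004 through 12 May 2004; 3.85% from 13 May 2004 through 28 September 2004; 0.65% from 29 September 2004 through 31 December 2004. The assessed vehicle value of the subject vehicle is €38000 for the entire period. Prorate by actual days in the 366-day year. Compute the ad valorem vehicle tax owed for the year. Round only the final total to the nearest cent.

€791.67

1 January – 12 May 2004: 133 days at 1.25% → €38000 × 1.25% × 133/366 = €172.6093
13 May – 28 September 2004: 139 days at 3.85% → €38000 × 3.85% × 139/366 = €555.6202
29 September – 31 December 2004: 94 days at 0.65% → €38000 × 0.65% × 94/366 = €63.4372
Total = €791.6667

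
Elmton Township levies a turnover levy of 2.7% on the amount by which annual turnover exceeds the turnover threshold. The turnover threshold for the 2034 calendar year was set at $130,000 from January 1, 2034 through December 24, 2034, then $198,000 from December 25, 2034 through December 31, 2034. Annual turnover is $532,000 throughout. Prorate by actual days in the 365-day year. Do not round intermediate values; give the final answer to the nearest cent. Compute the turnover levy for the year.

January 1 – December 24, 2034: 358 days, exemption $130,000 → ($532,000 − $130,000) × 2.7% × 358/365 = $10,645.8411
December 25 – December 31, 2034: 7 days, exemption $198,000 → ($532,000 − $198,000) × 2.7% × 7/365 = $172.9479
Total = $10,818.7890

$10,818.79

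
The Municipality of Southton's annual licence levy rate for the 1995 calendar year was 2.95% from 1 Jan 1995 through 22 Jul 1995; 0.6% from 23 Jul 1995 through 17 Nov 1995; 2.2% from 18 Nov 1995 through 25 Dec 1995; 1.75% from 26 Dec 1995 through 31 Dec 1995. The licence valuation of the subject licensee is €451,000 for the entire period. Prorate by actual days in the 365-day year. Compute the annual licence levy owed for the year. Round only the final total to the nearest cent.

1 Jan – 22 Jul 1995: 203 days at 2.95% → €451,000 × 2.95% × 203/365 = €7,399.4890
23 Jul – 17 Nov 1995: 118 days at 0.6% → €451,000 × 0.6% × 118/365 = €874.8164
18 Nov – 25 Dec 1995: 38 days at 2.2% → €451,000 × 2.2% × 38/365 = €1,032.9753
26 Dec – 31 Dec 1995: 6 days at 1.75% → €451,000 × 1.75% × 6/365 = €129.7397
Total = €9,437.0205

€9,437.02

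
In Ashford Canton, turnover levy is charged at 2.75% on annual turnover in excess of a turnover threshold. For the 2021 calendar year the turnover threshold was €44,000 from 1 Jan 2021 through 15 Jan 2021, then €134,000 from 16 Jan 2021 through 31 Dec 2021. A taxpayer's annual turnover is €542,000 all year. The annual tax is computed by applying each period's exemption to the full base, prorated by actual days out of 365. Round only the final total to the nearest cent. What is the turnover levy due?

1 Jan – 15 Jan 2021: 15 days, exemption €44,000 → (€542,000 − €44,000) × 2.75% × 15/365 = €562.8082
16 Jan – 31 Dec 2021: 350 days, exemption €134,000 → (€542,000 − €134,000) × 2.75% × 350/365 = €10,758.9041
Total = €11,321.7123

€11,321.71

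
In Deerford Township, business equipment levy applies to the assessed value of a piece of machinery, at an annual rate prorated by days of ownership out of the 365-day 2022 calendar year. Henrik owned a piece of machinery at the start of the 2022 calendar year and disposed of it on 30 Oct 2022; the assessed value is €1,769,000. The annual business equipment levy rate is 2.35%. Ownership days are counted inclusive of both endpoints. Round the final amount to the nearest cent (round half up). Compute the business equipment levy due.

Days held (1 Jan – 30 Oct 2022): 303 out of 365
Tax = €1,769,000 × 2.35% × 303/365 = €34,510.0397

€34,510.04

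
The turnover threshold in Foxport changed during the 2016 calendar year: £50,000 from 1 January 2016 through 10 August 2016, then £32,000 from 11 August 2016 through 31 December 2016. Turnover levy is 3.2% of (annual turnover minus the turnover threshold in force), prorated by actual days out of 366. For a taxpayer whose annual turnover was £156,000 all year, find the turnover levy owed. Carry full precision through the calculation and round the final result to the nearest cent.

£3,617.05

1 January – 10 August 2016: 223 days, exemption £50,000 → (£156,000 − £50,000) × 3.2% × 223/366 = £2,066.7104
11 August – 31 December 2016: 143 days, exemption £32,000 → (£156,000 − £32,000) × 3.2% × 143/366 = £1,550.3388
Total = £3,617.0492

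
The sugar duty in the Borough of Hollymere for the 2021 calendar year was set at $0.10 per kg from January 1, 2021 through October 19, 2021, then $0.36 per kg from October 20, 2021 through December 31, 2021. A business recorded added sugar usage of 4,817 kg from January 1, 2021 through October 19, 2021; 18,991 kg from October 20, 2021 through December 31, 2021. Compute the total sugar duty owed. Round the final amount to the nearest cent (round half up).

$7,318.46

January 1 – October 19, 2021: 4,817 kg at $0.10/kg → $481.70
October 20 – December 31, 2021: 18,991 kg at $0.36/kg → $6,836.76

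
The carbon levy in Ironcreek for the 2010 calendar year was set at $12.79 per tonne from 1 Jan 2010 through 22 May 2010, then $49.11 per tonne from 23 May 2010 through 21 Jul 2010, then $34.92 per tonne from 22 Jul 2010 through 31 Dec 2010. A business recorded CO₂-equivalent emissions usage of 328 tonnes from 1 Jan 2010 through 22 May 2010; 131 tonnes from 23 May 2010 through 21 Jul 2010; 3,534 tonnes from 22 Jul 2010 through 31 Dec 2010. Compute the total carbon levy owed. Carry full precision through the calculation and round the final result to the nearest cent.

$134,035.81

1 Jan – 22 May 2010: 328 tonnes at $12.79/tonne → $4,195.12
23 May – 21 Jul 2010: 131 tonnes at $49.11/tonne → $6,433.41
22 Jul – 31 Dec 2010: 3,534 tonnes at $34.92/tonne → $123,407.28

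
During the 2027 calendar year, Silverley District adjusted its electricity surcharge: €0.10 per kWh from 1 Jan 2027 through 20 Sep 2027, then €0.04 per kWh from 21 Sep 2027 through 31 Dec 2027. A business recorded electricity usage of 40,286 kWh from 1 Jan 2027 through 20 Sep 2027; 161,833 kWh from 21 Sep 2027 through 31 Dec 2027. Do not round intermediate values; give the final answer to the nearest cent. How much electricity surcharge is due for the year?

€10,501.92

1 Jan – 20 Sep 2027: 40,286 kWh at €0.10/kWh → €4,028.60
21 Sep – 31 Dec 2027: 161,833 kWh at €0.04/kWh → €6,473.32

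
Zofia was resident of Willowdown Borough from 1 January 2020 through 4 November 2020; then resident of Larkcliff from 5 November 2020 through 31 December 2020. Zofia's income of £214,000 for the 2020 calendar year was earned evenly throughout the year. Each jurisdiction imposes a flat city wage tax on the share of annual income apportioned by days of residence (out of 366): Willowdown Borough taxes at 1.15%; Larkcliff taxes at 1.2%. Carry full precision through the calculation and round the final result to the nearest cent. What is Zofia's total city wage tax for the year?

Willowdown Borough, 1 January – 4 November 2020: 309 days → £214,000 × 1.15% × 309/366 = £2,077.7295
Larkcliff, 5 November – 31 December 2020: 57 days → £214,000 × 1.2% × 57/366 = £399.9344
Total = £2,477.6639

£2,477.66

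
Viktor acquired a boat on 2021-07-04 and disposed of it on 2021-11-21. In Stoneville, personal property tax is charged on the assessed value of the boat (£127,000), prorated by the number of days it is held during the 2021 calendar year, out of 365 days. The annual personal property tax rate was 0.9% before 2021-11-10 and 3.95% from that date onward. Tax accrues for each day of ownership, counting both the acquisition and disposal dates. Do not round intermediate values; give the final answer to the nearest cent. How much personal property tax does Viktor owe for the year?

£568.89

2021-07-04 to 2021-11-09: 129 days at 0.9% → £127,000 × 0.9% × 129/365 = £403.9644
2021-11-10 to 2021-11-21: 12 days at 3.95% → £127,000 × 3.95% × 12/365 = £164.9260
Total = £568.8904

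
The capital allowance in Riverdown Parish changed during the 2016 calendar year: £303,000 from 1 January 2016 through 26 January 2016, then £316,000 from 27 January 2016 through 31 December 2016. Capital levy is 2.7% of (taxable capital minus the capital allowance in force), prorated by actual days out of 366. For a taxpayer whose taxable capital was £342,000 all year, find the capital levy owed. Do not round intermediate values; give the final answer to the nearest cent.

1 January – 26 January 2016: 26 days, exemption £303,000 → (£342,000 − £303,000) × 2.7% × 26/366 = £74.8033
27 January – 31 December 2016: 340 days, exemption £316,000 → (£342,000 − £316,000) × 2.7% × 340/366 = £652.1311
Total = £726.9344

£726.93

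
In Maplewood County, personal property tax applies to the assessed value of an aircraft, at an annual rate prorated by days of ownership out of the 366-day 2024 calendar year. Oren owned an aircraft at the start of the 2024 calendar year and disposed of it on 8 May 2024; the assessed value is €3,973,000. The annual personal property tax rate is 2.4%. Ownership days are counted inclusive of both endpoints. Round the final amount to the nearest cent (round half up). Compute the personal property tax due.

€33,607.67

Days held (1 Jan – 8 May 2024): 129 out of 366
Tax = €3,973,000 × 2.4% × 129/366 = €33,607.6721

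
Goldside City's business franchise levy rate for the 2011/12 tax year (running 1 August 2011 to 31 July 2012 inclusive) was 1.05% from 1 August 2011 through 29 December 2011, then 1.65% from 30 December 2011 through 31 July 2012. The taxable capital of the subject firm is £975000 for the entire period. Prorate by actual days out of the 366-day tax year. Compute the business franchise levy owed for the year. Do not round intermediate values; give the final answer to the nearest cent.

£13673.98

1 August – 29 December 2011: 151 days at 1.05% → £975000 × 1.05% × 151/366 = £4223.6680
30 December 2011 – 31 July 2012: 215 days at 1.65% → £975000 × 1.65% × 215/366 = £9450.3074
Total = £13673.9754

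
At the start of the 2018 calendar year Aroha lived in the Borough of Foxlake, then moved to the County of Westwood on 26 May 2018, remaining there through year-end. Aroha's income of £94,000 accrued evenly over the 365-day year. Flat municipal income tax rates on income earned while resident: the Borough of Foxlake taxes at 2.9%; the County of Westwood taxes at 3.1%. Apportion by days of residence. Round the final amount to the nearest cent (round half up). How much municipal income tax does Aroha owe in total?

The Borough of Foxlake, 1 Jan – 25 May 2018: 145 days → £94,000 × 2.9% × 145/365 = £1,082.9315
The County of Westwood, 26 May – 31 Dec 2018: 220 days → £94,000 × 3.1% × 220/365 = £1,756.3836
Total = £2,839.3151

£2,839.32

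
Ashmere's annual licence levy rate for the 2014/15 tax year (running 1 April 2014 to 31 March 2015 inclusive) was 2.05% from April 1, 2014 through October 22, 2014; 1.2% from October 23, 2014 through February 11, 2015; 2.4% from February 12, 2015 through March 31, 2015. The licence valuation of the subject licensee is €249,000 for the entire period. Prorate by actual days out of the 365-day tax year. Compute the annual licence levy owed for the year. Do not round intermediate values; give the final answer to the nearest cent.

April 1 – October 22, 2014: 205 days at 2.05% → €249,000 × 2.05% × 205/365 = €2,866.9110
October 23, 2014 – February 11, 2015: 112 days at 1.2% → €249,000 × 1.2% × 112/365 = €916.8658
February 12 – March 31, 2015: 48 days at 2.4% → €249,000 × 2.4% × 48/365 = €785.8849
Total = €4,569.6616

€4,569.66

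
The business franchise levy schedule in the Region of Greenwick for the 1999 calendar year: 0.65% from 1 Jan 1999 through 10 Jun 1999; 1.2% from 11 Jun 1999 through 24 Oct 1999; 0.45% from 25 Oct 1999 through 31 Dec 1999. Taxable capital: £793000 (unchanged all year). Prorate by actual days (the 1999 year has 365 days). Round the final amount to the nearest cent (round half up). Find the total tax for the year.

1 Jan – 10 Jun 1999: 161 days at 0.65% → £793000 × 0.65% × 161/365 = £2273.6288
11 Jun – 24 Oct 1999: 136 days at 1.2% → £793000 × 1.2% × 136/365 = £3545.6877
25 Oct – 31 Dec 1999: 68 days at 0.45% → £793000 × 0.45% × 68/365 = £664.8164
Total = £6484.1329

£6484.13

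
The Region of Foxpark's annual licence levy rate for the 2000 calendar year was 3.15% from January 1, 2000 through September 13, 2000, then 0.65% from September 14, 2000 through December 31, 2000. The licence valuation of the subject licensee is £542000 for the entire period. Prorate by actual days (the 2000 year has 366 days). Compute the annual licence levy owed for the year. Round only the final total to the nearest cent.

January 1 – September 13, 2000: 257 days at 3.15% → £542000 × 3.15% × 257/366 = £11988.4180
September 14 – December 31, 2000: 109 days at 0.65% → £542000 × 0.65% × 109/366 = £1049.1995
Total = £13037.6175

£13037.62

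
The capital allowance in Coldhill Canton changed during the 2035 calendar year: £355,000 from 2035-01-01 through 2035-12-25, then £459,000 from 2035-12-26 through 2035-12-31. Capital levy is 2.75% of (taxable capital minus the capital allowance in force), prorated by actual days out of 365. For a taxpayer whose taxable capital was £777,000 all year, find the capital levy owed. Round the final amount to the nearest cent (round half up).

2035-01-01 to 2035-12-25: 359 days, exemption £355,000 → (£777,000 − £355,000) × 2.75% × 359/365 = £11,414.2329
2035-12-26 to 2035-12-31: 6 days, exemption £459,000 → (£777,000 − £459,000) × 2.75% × 6/365 = £143.7534
Total = £11,557.9863

£11,557.99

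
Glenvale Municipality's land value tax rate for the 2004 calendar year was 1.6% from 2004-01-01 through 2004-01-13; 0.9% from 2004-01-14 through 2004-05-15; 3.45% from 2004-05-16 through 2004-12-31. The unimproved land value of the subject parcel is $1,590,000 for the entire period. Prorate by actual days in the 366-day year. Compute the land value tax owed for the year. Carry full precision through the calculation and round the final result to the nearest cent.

2004-01-01 to 2004-01-13: 13 days at 1.6% → $1,590,000 × 1.6% × 13/366 = $903.6066
2004-01-14 to 2004-05-15: 123 days at 0.9% → $1,590,000 × 0.9% × 123/366 = $4,809.0984
2004-05-16 to 2004-12-31: 230 days at 3.45% → $1,590,000 × 3.45% × 230/366 = $34,471.7213
Total = $40,184.4262

$40,184.43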